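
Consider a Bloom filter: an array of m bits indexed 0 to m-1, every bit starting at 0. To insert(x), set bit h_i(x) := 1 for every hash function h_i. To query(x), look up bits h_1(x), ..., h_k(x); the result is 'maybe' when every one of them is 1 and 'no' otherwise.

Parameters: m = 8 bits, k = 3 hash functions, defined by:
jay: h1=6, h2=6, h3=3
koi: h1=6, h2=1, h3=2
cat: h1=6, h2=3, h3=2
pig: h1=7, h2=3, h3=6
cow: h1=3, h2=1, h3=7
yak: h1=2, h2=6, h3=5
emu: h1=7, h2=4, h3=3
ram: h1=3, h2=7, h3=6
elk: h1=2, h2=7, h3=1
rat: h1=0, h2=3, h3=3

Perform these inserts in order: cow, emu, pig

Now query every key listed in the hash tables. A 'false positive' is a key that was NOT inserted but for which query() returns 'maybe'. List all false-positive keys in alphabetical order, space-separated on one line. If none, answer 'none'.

Answer: jay ram

Derivation:
Start: bits=00000000
After insert 'cow': sets bits 1 3 7 -> bits=01010001
After insert 'emu': sets bits 3 4 7 -> bits=01011001
After insert 'pig': sets bits 3 6 7 -> bits=01011011
Not inserted: cat elk jay koi ram rat yak — query each against bits=01011011:
query cat: checks bit2=0, bit3=1, bit6=1 (has a 0) -> no => not a false positive
query elk: checks bit1=1, bit2=0, bit7=1 (has a 0) -> no => not a false positive
query jay: checks bit3=1, bit6=1 (all 1) -> maybe => FALSE POSITIVE
query koi: checks bit1=1, bit2=0, bit6=1 (has a 0) -> no => not a false positive
query ram: checks bit3=1, bit6=1, bit7=1 (all 1) -> maybe => FALSE POSITIVE
query rat: checks bit0=0, bit3=1 (has a 0) -> no => not a false positive
query yak: checks bit2=0, bit5=0, bit6=1 (has a 0) -> no => not a false positive
False positives (alphabetical): jay ram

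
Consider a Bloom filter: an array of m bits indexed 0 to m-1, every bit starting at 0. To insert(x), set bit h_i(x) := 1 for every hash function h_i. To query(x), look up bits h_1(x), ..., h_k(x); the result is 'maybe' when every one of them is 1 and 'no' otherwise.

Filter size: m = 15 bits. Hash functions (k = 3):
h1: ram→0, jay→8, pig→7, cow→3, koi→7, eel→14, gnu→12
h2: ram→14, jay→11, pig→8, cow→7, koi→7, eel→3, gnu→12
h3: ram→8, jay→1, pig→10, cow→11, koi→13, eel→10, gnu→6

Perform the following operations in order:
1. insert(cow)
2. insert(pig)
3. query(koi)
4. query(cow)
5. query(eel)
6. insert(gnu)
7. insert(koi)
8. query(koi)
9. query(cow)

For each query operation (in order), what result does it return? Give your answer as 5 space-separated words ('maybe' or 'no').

Start: bits=000000000000000
Op 1: insert cow -> sets bits 3 7 11 -> bits=000100010001000
Op 2: insert pig -> sets bits 7 8 10 -> bits=000100011011000
Op 3: query koi -> checks bit7=1, bit13=0 (has a 0) -> no
Op 4: query cow -> checks bit3=1, bit7=1, bit11=1 (all 1) -> maybe
Op 5: query eel -> checks bit3=1, bit10=1, bit14=0 (has a 0) -> no
Op 6: insert gnu -> sets bits 6 12 -> bits=000100111011100
Op 7: insert koi -> sets bits 7 13 -> bits=000100111011110
Op 8: query koi -> checks bit7=1, bit13=1 (all 1) -> maybe
Op 9: query cow -> checks bit3=1, bit7=1, bit11=1 (all 1) -> maybe
Query results in order: no maybe no maybe maybe

Answer: no maybe no maybe maybe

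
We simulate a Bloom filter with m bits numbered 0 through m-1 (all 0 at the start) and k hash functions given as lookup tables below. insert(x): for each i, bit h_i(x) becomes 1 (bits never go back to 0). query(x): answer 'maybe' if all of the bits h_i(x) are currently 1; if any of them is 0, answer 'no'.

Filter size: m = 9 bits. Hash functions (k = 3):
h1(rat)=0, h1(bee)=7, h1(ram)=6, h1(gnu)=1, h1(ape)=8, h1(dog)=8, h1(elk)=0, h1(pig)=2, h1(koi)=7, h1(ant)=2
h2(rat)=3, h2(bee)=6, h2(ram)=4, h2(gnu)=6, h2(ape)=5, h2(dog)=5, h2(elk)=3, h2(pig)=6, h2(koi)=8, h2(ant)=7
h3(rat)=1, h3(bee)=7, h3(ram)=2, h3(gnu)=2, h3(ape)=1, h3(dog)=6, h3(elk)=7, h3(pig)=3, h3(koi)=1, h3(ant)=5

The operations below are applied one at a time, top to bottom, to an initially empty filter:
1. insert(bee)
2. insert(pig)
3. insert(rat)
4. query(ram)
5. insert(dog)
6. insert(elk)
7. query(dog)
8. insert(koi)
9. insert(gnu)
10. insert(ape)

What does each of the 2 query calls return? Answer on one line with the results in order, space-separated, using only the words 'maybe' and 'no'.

Answer: no maybe

Derivation:
Start: bits=000000000
Op 1: insert bee -> sets bits 6 7 -> bits=000000110
Op 2: insert pig -> sets bits 2 3 6 -> bits=001100110
Op 3: insert rat -> sets bits 0 1 3 -> bits=111100110
Op 4: query ram -> checks bit2=1, bit4=0, bit6=1 (has a 0) -> no
Op 5: insert dog -> sets bits 5 6 8 -> bits=111101111
Op 6: insert elk -> sets bits 0 3 7 -> bits=111101111
Op 7: query dog -> checks bit5=1, bit6=1, bit8=1 (all 1) -> maybe
Op 8: insert koi -> sets bits 1 7 8 -> bits=111101111
Op 9: insert gnu -> sets bits 1 2 6 -> bits=111101111
Op 10: insert ape -> sets bits 1 5 8 -> bits=111101111
Query results in order: no maybe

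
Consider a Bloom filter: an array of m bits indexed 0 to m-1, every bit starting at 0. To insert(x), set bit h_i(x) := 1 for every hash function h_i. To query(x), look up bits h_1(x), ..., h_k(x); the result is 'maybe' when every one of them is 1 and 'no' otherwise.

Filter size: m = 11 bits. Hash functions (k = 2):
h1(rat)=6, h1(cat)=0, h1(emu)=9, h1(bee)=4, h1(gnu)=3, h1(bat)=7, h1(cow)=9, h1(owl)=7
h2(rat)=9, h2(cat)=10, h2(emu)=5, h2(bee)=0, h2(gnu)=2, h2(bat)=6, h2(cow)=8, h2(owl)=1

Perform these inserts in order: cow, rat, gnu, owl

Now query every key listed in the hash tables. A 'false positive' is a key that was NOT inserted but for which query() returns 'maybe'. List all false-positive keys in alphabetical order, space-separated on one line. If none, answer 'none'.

Start: bits=00000000000
After insert 'cow': sets bits 8 9 -> bits=00000000110
After insert 'rat': sets bits 6 9 -> bits=00000010110
After insert 'gnu': sets bits 2 3 -> bits=00110010110
After insert 'owl': sets bits 1 7 -> bits=01110011110
Not inserted: bat bee cat emu — query each against bits=01110011110:
query bat: checks bit6=1, bit7=1 (all 1) -> maybe => FALSE POSITIVE
query bee: checks bit0=0, bit4=0 (has a 0) -> no => not a false positive
query cat: checks bit0=0, bit10=0 (has a 0) -> no => not a false positive
query emu: checks bit5=0, bit9=1 (has a 0) -> no => not a false positive
False positives (alphabetical): bat

Answer: bat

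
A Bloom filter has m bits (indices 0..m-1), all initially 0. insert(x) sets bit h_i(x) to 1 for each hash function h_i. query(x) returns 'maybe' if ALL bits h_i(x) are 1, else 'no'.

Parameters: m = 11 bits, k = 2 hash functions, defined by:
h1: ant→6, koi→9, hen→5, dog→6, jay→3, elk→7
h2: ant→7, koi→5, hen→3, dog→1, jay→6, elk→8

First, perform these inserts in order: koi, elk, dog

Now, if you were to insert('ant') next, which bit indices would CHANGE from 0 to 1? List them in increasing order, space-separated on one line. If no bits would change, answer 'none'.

Answer: none

Derivation:
Start: bits=00000000000
After insert 'koi': sets bits 5 9 -> bits=00000100010
After insert 'elk': sets bits 7 8 -> bits=00000101110
After insert 'dog': sets bits 1 6 -> bits=01000111110
insert 'ant' would touch bits 6 7; currently bit6=1, bit7=1
Bits that are 0 among those (would change 0->1): none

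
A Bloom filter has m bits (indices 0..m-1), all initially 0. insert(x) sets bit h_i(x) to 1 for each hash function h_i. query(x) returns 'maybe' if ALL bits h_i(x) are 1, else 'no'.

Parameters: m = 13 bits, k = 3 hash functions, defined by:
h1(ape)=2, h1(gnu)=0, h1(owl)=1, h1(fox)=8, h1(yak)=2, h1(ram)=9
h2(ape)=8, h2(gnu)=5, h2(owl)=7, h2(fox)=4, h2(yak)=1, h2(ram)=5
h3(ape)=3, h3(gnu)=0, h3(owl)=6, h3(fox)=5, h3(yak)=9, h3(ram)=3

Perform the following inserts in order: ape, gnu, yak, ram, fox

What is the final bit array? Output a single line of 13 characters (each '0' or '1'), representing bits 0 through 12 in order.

Answer: 1111110011000

Derivation:
Start: bits=0000000000000
After insert 'ape': sets bits 2 3 8 -> bits=0011000010000
After insert 'gnu': sets bits 0 5 -> bits=1011010010000
After insert 'yak': sets bits 1 2 9 -> bits=1111010011000
After insert 'ram': sets bits 3 5 9 -> bits=1111010011000
After insert 'fox': sets bits 4 5 8 -> bits=1111110011000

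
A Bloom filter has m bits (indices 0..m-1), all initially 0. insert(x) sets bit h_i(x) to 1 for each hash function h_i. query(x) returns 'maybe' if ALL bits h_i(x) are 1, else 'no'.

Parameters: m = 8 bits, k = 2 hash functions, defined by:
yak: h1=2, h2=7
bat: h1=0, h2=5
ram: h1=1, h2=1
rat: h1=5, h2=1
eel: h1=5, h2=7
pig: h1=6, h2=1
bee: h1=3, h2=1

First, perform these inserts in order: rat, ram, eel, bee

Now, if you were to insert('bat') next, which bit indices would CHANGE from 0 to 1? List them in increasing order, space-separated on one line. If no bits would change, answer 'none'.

Answer: 0

Derivation:
Start: bits=00000000
After insert 'rat': sets bits 1 5 -> bits=01000100
After insert 'ram': sets bits 1 -> bits=01000100
After insert 'eel': sets bits 5 7 -> bits=01000101
After insert 'bee': sets bits 1 3 -> bits=01010101
insert 'bat' would touch bits 0 5; currently bit0=0, bit5=1
Bits that are 0 among those (would change 0->1): 0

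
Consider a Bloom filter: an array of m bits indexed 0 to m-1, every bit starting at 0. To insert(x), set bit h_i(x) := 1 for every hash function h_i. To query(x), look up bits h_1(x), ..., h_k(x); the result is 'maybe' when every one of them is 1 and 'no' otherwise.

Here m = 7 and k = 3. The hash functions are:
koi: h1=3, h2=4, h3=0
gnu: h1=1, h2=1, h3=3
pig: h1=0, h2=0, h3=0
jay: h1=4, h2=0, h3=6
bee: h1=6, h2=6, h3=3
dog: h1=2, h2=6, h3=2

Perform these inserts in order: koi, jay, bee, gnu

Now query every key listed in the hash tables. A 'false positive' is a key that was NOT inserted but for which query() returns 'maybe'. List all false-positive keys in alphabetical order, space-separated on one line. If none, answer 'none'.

Start: bits=0000000
After insert 'koi': sets bits 0 3 4 -> bits=1001100
After insert 'jay': sets bits 0 4 6 -> bits=1001101
After insert 'bee': sets bits 3 6 -> bits=1001101
After insert 'gnu': sets bits 1 3 -> bits=1101101
Not inserted: dog pig — query each against bits=1101101:
query dog: checks bit2=0, bit6=1 (has a 0) -> no => not a false positive
query pig: checks bit0=1 (all 1) -> maybe => FALSE POSITIVE
False positives (alphabetical): pig

Answer: pig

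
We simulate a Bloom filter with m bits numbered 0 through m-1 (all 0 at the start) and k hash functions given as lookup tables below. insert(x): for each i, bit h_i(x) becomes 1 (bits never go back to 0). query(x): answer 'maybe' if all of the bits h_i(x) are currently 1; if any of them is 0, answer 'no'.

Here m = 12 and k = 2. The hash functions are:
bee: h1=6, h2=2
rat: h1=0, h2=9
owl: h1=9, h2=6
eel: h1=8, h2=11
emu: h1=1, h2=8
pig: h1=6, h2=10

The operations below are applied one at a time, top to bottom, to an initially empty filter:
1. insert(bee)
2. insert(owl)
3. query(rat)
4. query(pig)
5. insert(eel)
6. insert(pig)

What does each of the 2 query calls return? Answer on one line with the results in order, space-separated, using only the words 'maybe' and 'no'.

Start: bits=000000000000
Op 1: insert bee -> sets bits 2 6 -> bits=001000100000
Op 2: insert owl -> sets bits 6 9 -> bits=001000100100
Op 3: query rat -> checks bit0=0, bit9=1 (has a 0) -> no
Op 4: query pig -> checks bit6=1, bit10=0 (has a 0) -> no
Op 5: insert eel -> sets bits 8 11 -> bits=001000101101
Op 6: insert pig -> sets bits 6 10 -> bits=001000101111
Query results in order: no no

Answer: no no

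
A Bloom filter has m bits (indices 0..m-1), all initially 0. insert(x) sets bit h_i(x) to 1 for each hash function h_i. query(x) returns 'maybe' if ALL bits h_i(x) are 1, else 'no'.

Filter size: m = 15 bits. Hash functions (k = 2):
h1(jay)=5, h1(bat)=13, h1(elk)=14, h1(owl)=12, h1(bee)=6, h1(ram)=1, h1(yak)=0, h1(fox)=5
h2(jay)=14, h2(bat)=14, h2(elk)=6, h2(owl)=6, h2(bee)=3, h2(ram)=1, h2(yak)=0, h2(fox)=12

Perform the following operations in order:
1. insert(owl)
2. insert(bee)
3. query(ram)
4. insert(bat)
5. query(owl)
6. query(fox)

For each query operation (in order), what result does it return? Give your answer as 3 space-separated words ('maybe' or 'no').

Answer: no maybe no

Derivation:
Start: bits=000000000000000
Op 1: insert owl -> sets bits 6 12 -> bits=000000100000100
Op 2: insert bee -> sets bits 3 6 -> bits=000100100000100
Op 3: query ram -> checks bit1=0 (has a 0) -> no
Op 4: insert bat -> sets bits 13 14 -> bits=000100100000111
Op 5: query owl -> checks bit6=1, bit12=1 (all 1) -> maybe
Op 6: query fox -> checks bit5=0, bit12=1 (has a 0) -> no
Query results in order: no maybe no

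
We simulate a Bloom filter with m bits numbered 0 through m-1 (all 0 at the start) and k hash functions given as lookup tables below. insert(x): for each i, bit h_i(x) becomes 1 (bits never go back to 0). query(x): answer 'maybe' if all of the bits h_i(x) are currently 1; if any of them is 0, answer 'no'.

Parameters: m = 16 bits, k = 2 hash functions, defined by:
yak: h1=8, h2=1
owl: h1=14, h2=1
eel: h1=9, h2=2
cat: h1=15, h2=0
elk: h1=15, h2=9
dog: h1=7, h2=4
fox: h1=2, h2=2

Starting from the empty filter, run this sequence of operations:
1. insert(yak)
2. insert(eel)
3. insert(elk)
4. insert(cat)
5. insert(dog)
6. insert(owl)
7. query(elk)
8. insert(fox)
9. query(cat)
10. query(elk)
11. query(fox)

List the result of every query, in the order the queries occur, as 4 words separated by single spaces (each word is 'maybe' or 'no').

Answer: maybe maybe maybe maybe

Derivation:
Start: bits=0000000000000000
Op 1: insert yak -> sets bits 1 8 -> bits=0100000010000000
Op 2: insert eel -> sets bits 2 9 -> bits=0110000011000000
Op 3: insert elk -> sets bits 9 15 -> bits=0110000011000001
Op 4: insert cat -> sets bits 0 15 -> bits=1110000011000001
Op 5: insert dog -> sets bits 4 7 -> bits=1110100111000001
Op 6: insert owl -> sets bits 1 14 -> bits=1110100111000011
Op 7: query elk -> checks bit9=1, bit15=1 (all 1) -> maybe
Op 8: insert fox -> sets bits 2 -> bits=1110100111000011
Op 9: query cat -> checks bit0=1, bit15=1 (all 1) -> maybe
Op 10: query elk -> checks bit9=1, bit15=1 (all 1) -> maybe
Op 11: query fox -> checks bit2=1 (all 1) -> maybe
Query results in order: maybe maybe maybe maybe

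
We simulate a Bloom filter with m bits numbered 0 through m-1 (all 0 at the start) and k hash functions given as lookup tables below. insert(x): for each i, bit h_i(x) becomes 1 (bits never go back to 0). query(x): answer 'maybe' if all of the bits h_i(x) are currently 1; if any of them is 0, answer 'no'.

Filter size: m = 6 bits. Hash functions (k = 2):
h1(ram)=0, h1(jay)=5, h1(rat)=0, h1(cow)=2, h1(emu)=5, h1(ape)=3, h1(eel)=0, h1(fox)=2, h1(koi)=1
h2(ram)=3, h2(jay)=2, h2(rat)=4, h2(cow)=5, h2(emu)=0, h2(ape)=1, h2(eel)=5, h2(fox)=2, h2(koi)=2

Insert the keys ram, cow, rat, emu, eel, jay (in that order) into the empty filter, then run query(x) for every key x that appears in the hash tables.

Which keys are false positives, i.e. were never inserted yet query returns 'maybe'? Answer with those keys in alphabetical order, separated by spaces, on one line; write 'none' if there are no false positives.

Start: bits=000000
After insert 'ram': sets bits 0 3 -> bits=100100
After insert 'cow': sets bits 2 5 -> bits=101101
After insert 'rat': sets bits 0 4 -> bits=101111
After insert 'emu': sets bits 0 5 -> bits=101111
After insert 'eel': sets bits 0 5 -> bits=101111
After insert 'jay': sets bits 2 5 -> bits=101111
Not inserted: ape fox koi — query each against bits=101111:
query ape: checks bit1=0, bit3=1 (has a 0) -> no => not a false positive
query fox: checks bit2=1 (all 1) -> maybe => FALSE POSITIVE
query koi: checks bit1=0, bit2=1 (has a 0) -> no => not a false positive
False positives (alphabetical): fox

Answer: fox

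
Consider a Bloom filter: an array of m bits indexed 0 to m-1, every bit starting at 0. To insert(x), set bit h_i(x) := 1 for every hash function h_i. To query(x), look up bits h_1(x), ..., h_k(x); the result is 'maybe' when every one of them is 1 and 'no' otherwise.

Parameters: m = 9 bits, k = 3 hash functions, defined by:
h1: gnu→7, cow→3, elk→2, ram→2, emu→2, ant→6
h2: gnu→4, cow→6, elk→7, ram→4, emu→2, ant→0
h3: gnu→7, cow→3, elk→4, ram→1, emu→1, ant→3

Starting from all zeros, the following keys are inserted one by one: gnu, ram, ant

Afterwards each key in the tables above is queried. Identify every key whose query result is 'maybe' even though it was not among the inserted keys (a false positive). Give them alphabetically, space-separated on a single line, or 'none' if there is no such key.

Answer: cow elk emu

Derivation:
Start: bits=000000000
After insert 'gnu': sets bits 4 7 -> bits=000010010
After insert 'ram': sets bits 1 2 4 -> bits=011010010
After insert 'ant': sets bits 0 3 6 -> bits=111110110
Not inserted: cow elk emu — query each against bits=111110110:
query cow: checks bit3=1, bit6=1 (all 1) -> maybe => FALSE POSITIVE
query elk: checks bit2=1, bit4=1, bit7=1 (all 1) -> maybe => FALSE POSITIVE
query emu: checks bit1=1, bit2=1 (all 1) -> maybe => FALSE POSITIVE
False positives (alphabetical): cow elk emu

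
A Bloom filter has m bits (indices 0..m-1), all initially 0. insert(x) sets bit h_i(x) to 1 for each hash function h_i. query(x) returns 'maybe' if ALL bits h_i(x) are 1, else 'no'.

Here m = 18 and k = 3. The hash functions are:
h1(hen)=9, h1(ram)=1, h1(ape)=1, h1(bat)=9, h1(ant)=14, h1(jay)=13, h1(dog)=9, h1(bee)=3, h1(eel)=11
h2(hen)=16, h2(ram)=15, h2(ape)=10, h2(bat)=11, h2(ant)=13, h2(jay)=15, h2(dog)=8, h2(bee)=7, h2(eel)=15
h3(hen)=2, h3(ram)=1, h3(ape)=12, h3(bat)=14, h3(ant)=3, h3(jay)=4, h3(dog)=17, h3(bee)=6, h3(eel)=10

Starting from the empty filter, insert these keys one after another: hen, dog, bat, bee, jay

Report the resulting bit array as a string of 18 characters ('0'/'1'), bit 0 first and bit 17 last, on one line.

Start: bits=000000000000000000
After insert 'hen': sets bits 2 9 16 -> bits=001000000100000010
After insert 'dog': sets bits 8 9 17 -> bits=001000001100000011
After insert 'bat': sets bits 9 11 14 -> bits=001000001101001011
After insert 'bee': sets bits 3 6 7 -> bits=001100111101001011
After insert 'jay': sets bits 4 13 15 -> bits=001110111101011111

Answer: 001110111101011111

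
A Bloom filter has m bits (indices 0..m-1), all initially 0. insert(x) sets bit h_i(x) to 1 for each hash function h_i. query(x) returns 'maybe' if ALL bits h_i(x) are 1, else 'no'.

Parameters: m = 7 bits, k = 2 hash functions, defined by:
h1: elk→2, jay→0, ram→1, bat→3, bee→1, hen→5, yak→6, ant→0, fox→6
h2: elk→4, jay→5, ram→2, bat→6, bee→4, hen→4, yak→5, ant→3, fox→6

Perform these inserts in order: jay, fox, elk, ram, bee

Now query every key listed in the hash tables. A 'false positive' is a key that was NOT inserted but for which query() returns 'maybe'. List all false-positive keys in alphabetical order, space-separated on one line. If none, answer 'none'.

Start: bits=0000000
After insert 'jay': sets bits 0 5 -> bits=1000010
After insert 'fox': sets bits 6 -> bits=1000011
After insert 'elk': sets bits 2 4 -> bits=1010111
After insert 'ram': sets bits 1 2 -> bits=1110111
After insert 'bee': sets bits 1 4 -> bits=1110111
Not inserted: ant bat hen yak — query each against bits=1110111:
query ant: checks bit0=1, bit3=0 (has a 0) -> no => not a false positive
query bat: checks bit3=0, bit6=1 (has a 0) -> no => not a false positive
query hen: checks bit4=1, bit5=1 (all 1) -> maybe => FALSE POSITIVE
query yak: checks bit5=1, bit6=1 (all 1) -> maybe => FALSE POSITIVE
False positives (alphabetical): hen yak

Answer: hen yak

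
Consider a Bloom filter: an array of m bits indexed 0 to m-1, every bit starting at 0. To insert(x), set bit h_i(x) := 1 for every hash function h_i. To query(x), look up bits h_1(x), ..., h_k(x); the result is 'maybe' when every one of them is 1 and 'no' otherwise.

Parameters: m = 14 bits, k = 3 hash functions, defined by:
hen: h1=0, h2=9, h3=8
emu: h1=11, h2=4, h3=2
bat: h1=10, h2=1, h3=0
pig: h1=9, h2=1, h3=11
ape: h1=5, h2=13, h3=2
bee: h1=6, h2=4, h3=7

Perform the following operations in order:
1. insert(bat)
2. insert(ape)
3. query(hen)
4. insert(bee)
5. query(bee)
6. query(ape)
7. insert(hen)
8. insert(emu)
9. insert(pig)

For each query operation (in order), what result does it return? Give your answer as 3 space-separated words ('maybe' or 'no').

Start: bits=00000000000000
Op 1: insert bat -> sets bits 0 1 10 -> bits=11000000001000
Op 2: insert ape -> sets bits 2 5 13 -> bits=11100100001001
Op 3: query hen -> checks bit0=1, bit8=0, bit9=0 (has a 0) -> no
Op 4: insert bee -> sets bits 4 6 7 -> bits=11101111001001
Op 5: query bee -> checks bit4=1, bit6=1, bit7=1 (all 1) -> maybe
Op 6: query ape -> checks bit2=1, bit5=1, bit13=1 (all 1) -> maybe
Op 7: insert hen -> sets bits 0 8 9 -> bits=11101111111001
Op 8: insert emu -> sets bits 2 4 11 -> bits=11101111111101
Op 9: insert pig -> sets bits 1 9 11 -> bits=11101111111101
Query results in order: no maybe maybe

Answer: no maybe maybe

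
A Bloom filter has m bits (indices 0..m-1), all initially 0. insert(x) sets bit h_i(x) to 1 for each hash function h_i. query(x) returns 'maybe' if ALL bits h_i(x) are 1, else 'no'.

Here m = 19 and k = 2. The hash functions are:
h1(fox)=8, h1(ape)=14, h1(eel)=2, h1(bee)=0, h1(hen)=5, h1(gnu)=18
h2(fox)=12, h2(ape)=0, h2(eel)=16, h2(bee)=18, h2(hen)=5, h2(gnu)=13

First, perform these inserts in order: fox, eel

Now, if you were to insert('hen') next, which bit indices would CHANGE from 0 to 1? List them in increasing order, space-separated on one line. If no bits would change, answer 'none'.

Start: bits=0000000000000000000
After insert 'fox': sets bits 8 12 -> bits=0000000010001000000
After insert 'eel': sets bits 2 16 -> bits=0010000010001000100
insert 'hen' would touch bits 5; currently bit5=0
Bits that are 0 among those (would change 0->1): 5

Answer: 5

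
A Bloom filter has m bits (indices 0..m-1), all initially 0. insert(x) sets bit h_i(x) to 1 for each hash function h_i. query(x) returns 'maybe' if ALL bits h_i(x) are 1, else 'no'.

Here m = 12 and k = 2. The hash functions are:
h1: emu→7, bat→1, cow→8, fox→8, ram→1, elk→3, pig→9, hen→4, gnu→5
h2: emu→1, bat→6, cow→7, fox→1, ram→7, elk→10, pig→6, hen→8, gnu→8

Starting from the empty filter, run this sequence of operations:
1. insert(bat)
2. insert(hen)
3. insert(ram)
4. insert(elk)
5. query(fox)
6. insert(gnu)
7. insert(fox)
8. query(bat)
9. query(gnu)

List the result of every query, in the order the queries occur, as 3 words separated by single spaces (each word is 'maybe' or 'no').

Start: bits=000000000000
Op 1: insert bat -> sets bits 1 6 -> bits=010000100000
Op 2: insert hen -> sets bits 4 8 -> bits=010010101000
Op 3: insert ram -> sets bits 1 7 -> bits=010010111000
Op 4: insert elk -> sets bits 3 10 -> bits=010110111010
Op 5: query fox -> checks bit1=1, bit8=1 (all 1) -> maybe
Op 6: insert gnu -> sets bits 5 8 -> bits=010111111010
Op 7: insert fox -> sets bits 1 8 -> bits=010111111010
Op 8: query bat -> checks bit1=1, bit6=1 (all 1) -> maybe
Op 9: query gnu -> checks bit5=1, bit8=1 (all 1) -> maybe
Query results in order: maybe maybe maybe

Answer: maybe maybe maybe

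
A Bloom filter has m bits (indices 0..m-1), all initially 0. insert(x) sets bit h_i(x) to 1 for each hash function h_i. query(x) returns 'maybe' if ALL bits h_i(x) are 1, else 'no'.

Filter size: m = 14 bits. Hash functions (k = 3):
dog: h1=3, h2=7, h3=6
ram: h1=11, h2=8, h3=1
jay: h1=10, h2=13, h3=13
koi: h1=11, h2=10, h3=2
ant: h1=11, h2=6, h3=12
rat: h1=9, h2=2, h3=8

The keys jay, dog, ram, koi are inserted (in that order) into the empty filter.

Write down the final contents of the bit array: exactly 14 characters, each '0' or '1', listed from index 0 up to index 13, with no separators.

Answer: 01110011101101

Derivation:
Start: bits=00000000000000
After insert 'jay': sets bits 10 13 -> bits=00000000001001
After insert 'dog': sets bits 3 6 7 -> bits=00010011001001
After insert 'ram': sets bits 1 8 11 -> bits=01010011101101
After insert 'koi': sets bits 2 10 11 -> bits=01110011101101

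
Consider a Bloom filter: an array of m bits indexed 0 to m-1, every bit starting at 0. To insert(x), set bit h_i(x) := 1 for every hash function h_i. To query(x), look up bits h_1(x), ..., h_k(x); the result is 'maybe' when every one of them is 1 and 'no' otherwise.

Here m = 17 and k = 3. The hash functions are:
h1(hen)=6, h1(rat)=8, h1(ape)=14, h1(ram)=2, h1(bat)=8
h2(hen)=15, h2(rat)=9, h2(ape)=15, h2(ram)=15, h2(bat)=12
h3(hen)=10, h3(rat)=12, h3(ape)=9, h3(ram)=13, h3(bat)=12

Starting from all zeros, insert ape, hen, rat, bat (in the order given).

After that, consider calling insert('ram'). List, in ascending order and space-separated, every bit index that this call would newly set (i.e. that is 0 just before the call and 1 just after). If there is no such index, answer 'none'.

Start: bits=00000000000000000
After insert 'ape': sets bits 9 14 15 -> bits=00000000010000110
After insert 'hen': sets bits 6 10 15 -> bits=00000010011000110
After insert 'rat': sets bits 8 9 12 -> bits=00000010111010110
After insert 'bat': sets bits 8 12 -> bits=00000010111010110
insert 'ram' would touch bits 2 13 15; currently bit2=0, bit13=0, bit15=1
Bits that are 0 among those (would change 0->1): 2 13

Answer: 2 13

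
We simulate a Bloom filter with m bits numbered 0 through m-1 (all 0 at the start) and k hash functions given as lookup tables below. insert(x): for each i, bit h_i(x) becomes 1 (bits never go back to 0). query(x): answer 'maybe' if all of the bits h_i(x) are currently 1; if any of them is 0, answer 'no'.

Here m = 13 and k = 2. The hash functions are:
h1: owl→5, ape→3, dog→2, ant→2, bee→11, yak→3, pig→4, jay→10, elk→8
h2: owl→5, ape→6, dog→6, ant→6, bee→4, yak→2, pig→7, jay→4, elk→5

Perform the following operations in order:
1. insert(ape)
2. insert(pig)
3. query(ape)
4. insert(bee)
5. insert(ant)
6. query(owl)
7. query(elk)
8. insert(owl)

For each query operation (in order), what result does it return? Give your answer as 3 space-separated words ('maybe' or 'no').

Start: bits=0000000000000
Op 1: insert ape -> sets bits 3 6 -> bits=0001001000000
Op 2: insert pig -> sets bits 4 7 -> bits=0001101100000
Op 3: query ape -> checks bit3=1, bit6=1 (all 1) -> maybe
Op 4: insert bee -> sets bits 4 11 -> bits=0001101100010
Op 5: insert ant -> sets bits 2 6 -> bits=0011101100010
Op 6: query owl -> checks bit5=0 (has a 0) -> no
Op 7: query elk -> checks bit5=0, bit8=0 (has a 0) -> no
Op 8: insert owl -> sets bits 5 -> bits=0011111100010
Query results in order: maybe no no

Answer: maybe no no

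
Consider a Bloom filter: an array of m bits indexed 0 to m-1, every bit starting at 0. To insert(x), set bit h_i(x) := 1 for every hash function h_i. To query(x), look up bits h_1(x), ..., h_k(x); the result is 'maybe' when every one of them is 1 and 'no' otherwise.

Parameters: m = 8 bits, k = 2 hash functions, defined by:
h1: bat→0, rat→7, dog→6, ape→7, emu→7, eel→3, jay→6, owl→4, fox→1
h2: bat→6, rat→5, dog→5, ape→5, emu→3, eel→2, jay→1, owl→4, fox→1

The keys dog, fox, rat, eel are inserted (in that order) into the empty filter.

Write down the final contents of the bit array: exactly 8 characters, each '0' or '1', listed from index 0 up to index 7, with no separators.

Answer: 01110111

Derivation:
Start: bits=00000000
After insert 'dog': sets bits 5 6 -> bits=00000110
After insert 'fox': sets bits 1 -> bits=01000110
After insert 'rat': sets bits 5 7 -> bits=01000111
After insert 'eel': sets bits 2 3 -> bits=01110111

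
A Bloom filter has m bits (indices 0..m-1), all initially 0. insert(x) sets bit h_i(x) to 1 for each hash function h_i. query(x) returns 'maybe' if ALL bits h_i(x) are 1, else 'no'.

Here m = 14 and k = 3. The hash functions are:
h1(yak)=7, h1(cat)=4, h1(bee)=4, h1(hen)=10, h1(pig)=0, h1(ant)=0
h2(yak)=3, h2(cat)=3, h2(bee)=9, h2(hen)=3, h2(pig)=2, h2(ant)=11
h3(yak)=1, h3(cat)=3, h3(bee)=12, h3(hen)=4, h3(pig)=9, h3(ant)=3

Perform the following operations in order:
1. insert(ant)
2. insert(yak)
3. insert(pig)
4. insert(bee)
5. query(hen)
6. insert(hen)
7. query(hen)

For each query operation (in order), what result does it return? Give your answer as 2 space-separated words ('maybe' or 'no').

Answer: no maybe

Derivation:
Start: bits=00000000000000
Op 1: insert ant -> sets bits 0 3 11 -> bits=10010000000100
Op 2: insert yak -> sets bits 1 3 7 -> bits=11010001000100
Op 3: insert pig -> sets bits 0 2 9 -> bits=11110001010100
Op 4: insert bee -> sets bits 4 9 12 -> bits=11111001010110
Op 5: query hen -> checks bit3=1, bit4=1, bit10=0 (has a 0) -> no
Op 6: insert hen -> sets bits 3 4 10 -> bits=11111001011110
Op 7: query hen -> checks bit3=1, bit4=1, bit10=1 (all 1) -> maybe
Query results in order: no maybe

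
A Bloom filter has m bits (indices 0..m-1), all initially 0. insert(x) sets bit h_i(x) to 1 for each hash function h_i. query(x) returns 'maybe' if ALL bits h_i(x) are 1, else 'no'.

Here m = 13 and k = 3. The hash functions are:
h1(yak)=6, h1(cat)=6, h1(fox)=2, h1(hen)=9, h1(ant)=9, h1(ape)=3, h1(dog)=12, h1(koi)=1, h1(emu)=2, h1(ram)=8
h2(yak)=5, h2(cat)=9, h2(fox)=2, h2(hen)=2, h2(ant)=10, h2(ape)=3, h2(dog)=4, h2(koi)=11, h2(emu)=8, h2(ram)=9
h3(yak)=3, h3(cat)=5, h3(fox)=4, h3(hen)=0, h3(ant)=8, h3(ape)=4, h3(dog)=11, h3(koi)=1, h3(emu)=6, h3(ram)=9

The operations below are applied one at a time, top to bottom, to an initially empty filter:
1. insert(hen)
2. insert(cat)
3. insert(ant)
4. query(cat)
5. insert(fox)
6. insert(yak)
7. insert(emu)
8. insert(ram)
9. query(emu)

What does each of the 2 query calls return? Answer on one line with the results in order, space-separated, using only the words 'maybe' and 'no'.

Start: bits=0000000000000
Op 1: insert hen -> sets bits 0 2 9 -> bits=1010000001000
Op 2: insert cat -> sets bits 5 6 9 -> bits=1010011001000
Op 3: insert ant -> sets bits 8 9 10 -> bits=1010011011100
Op 4: query cat -> checks bit5=1, bit6=1, bit9=1 (all 1) -> maybe
Op 5: insert fox -> sets bits 2 4 -> bits=1010111011100
Op 6: insert yak -> sets bits 3 5 6 -> bits=1011111011100
Op 7: insert emu -> sets bits 2 6 8 -> bits=1011111011100
Op 8: insert ram -> sets bits 8 9 -> bits=1011111011100
Op 9: query emu -> checks bit2=1, bit6=1, bit8=1 (all 1) -> maybe
Query results in order: maybe maybe

Answer: maybe maybe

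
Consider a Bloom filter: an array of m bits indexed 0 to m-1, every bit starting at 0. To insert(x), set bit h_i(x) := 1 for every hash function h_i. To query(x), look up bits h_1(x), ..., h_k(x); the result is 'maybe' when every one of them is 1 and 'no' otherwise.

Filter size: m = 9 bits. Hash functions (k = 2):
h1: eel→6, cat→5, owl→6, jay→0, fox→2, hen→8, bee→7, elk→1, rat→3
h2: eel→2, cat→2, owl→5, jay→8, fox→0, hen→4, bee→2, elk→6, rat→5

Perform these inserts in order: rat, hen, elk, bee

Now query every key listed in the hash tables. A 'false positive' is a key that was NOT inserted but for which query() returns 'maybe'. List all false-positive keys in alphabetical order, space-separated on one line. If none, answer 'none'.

Start: bits=000000000
After insert 'rat': sets bits 3 5 -> bits=000101000
After insert 'hen': sets bits 4 8 -> bits=000111001
After insert 'elk': sets bits 1 6 -> bits=010111101
After insert 'bee': sets bits 2 7 -> bits=011111111
Not inserted: cat eel fox jay owl — query each against bits=011111111:
query cat: checks bit2=1, bit5=1 (all 1) -> maybe => FALSE POSITIVE
query eel: checks bit2=1, bit6=1 (all 1) -> maybe => FALSE POSITIVE
query fox: checks bit0=0, bit2=1 (has a 0) -> no => not a false positive
query jay: checks bit0=0, bit8=1 (has a 0) -> no => not a false positive
query owl: checks bit5=1, bit6=1 (all 1) -> maybe => FALSE POSITIVE
False positives (alphabetical): cat eel owl

Answer: cat eel owl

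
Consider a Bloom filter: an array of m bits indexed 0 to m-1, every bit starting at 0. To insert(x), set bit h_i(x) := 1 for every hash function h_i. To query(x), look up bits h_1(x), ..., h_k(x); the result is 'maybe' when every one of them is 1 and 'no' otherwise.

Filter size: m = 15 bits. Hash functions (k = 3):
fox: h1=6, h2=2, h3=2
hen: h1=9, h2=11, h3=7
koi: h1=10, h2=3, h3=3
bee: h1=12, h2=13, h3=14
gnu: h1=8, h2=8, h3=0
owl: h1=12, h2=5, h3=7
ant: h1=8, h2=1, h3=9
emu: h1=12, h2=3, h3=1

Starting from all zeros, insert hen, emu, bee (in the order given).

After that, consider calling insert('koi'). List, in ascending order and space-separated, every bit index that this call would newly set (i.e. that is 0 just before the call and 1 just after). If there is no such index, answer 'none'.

Answer: 10

Derivation:
Start: bits=000000000000000
After insert 'hen': sets bits 7 9 11 -> bits=000000010101000
After insert 'emu': sets bits 1 3 12 -> bits=010100010101100
After insert 'bee': sets bits 12 13 14 -> bits=010100010101111
insert 'koi' would touch bits 3 10; currently bit3=1, bit10=0
Bits that are 0 among those (would change 0->1): 10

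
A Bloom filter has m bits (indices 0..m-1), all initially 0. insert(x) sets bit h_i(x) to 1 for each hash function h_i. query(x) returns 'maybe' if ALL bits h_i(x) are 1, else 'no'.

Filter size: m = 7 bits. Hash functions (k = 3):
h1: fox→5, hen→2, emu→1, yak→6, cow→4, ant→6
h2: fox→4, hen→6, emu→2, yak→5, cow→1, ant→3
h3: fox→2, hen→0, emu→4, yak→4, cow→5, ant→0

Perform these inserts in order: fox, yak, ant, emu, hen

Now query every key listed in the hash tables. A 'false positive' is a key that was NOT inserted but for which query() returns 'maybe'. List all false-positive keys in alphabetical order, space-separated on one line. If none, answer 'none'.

Start: bits=0000000
After insert 'fox': sets bits 2 4 5 -> bits=0010110
After insert 'yak': sets bits 4 5 6 -> bits=0010111
After insert 'ant': sets bits 0 3 6 -> bits=1011111
After insert 'emu': sets bits 1 2 4 -> bits=1111111
After insert 'hen': sets bits 0 2 6 -> bits=1111111
Not inserted: cow — query each against bits=1111111:
query cow: checks bit1=1, bit4=1, bit5=1 (all 1) -> maybe => FALSE POSITIVE
False positives (alphabetical): cow

Answer: cow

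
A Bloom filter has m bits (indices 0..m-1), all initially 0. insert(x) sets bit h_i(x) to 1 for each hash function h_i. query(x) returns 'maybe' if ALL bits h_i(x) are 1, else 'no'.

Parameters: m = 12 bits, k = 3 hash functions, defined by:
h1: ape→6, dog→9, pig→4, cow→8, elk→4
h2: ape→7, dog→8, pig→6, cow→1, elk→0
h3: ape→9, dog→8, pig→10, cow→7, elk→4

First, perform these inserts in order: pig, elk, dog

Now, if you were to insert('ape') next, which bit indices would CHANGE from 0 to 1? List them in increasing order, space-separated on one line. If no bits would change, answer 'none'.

Start: bits=000000000000
After insert 'pig': sets bits 4 6 10 -> bits=000010100010
After insert 'elk': sets bits 0 4 -> bits=100010100010
After insert 'dog': sets bits 8 9 -> bits=100010101110
insert 'ape' would touch bits 6 7 9; currently bit6=1, bit7=0, bit9=1
Bits that are 0 among those (would change 0->1): 7

Answer: 7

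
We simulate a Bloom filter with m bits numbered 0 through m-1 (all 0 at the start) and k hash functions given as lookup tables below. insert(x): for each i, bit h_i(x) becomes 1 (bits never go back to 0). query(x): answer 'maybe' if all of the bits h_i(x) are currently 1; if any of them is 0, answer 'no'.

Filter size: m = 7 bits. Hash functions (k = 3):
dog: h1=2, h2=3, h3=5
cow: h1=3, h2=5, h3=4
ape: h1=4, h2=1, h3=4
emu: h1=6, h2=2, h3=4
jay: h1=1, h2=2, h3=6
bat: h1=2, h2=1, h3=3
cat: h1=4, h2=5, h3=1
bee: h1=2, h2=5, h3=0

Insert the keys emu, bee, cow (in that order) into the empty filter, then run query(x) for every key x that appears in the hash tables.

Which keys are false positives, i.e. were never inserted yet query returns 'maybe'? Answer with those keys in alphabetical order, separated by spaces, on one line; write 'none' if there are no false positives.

Answer: dog

Derivation:
Start: bits=0000000
After insert 'emu': sets bits 2 4 6 -> bits=0010101
After insert 'bee': sets bits 0 2 5 -> bits=1010111
After insert 'cow': sets bits 3 4 5 -> bits=1011111
Not inserted: ape bat cat dog jay — query each against bits=1011111:
query ape: checks bit1=0, bit4=1 (has a 0) -> no => not a false positive
query bat: checks bit1=0, bit2=1, bit3=1 (has a 0) -> no => not a false positive
query cat: checks bit1=0, bit4=1, bit5=1 (has a 0) -> no => not a false positive
query dog: checks bit2=1, bit3=1, bit5=1 (all 1) -> maybe => FALSE POSITIVE
query jay: checks bit1=0, bit2=1, bit6=1 (has a 0) -> no => not a false positive
False positives (alphabetical): dog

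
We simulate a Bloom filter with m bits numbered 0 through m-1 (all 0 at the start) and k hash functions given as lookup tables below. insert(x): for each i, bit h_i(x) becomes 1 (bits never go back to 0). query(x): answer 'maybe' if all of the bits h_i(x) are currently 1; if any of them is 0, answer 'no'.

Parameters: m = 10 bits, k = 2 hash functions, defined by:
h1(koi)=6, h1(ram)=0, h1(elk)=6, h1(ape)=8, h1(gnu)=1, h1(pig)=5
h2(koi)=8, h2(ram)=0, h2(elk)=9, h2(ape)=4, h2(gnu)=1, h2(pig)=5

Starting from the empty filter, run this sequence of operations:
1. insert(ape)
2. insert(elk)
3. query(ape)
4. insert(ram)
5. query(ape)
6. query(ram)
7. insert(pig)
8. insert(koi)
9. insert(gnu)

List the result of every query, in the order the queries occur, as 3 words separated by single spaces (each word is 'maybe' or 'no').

Answer: maybe maybe maybe

Derivation:
Start: bits=0000000000
Op 1: insert ape -> sets bits 4 8 -> bits=0000100010
Op 2: insert elk -> sets bits 6 9 -> bits=0000101011
Op 3: query ape -> checks bit4=1, bit8=1 (all 1) -> maybe
Op 4: insert ram -> sets bits 0 -> bits=1000101011
Op 5: query ape -> checks bit4=1, bit8=1 (all 1) -> maybe
Op 6: query ram -> checks bit0=1 (all 1) -> maybe
Op 7: insert pig -> sets bits 5 -> bits=1000111011
Op 8: insert koi -> sets bits 6 8 -> bits=1000111011
Op 9: insert gnu -> sets bits 1 -> bits=1100111011
Query results in order: maybe maybe maybe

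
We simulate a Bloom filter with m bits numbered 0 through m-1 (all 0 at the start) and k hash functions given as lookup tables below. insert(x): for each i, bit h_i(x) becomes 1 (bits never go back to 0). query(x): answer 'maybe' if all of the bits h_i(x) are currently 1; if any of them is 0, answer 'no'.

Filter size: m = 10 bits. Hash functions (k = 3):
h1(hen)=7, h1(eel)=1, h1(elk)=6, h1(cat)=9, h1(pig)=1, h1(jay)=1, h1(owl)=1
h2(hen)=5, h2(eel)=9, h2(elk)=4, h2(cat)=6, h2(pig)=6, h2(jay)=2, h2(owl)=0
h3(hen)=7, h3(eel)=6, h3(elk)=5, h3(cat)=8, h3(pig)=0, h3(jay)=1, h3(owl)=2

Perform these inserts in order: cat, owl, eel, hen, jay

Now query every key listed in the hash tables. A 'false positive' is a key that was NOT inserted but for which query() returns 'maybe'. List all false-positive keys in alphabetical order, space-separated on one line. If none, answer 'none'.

Answer: pig

Derivation:
Start: bits=0000000000
After insert 'cat': sets bits 6 8 9 -> bits=0000001011
After insert 'owl': sets bits 0 1 2 -> bits=1110001011
After insert 'eel': sets bits 1 6 9 -> bits=1110001011
After insert 'hen': sets bits 5 7 -> bits=1110011111
After insert 'jay': sets bits 1 2 -> bits=1110011111
Not inserted: elk pig — query each against bits=1110011111:
query elk: checks bit4=0, bit5=1, bit6=1 (has a 0) -> no => not a false positive
query pig: checks bit0=1, bit1=1, bit6=1 (all 1) -> maybe => FALSE POSITIVE
False positives (alphabetical): pig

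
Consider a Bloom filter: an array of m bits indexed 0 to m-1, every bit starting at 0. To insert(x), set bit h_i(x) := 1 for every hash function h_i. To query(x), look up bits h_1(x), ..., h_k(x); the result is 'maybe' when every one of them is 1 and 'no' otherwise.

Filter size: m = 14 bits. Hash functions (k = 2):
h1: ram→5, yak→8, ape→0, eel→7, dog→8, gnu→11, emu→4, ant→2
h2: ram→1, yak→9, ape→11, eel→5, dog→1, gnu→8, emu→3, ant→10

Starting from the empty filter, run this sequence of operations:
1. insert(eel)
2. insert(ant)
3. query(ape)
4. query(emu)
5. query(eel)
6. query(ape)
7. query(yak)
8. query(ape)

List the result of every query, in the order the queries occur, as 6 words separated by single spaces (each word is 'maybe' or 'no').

Answer: no no maybe no no no

Derivation:
Start: bits=00000000000000
Op 1: insert eel -> sets bits 5 7 -> bits=00000101000000
Op 2: insert ant -> sets bits 2 10 -> bits=00100101001000
Op 3: query ape -> checks bit0=0, bit11=0 (has a 0) -> no
Op 4: query emu -> checks bit3=0, bit4=0 (has a 0) -> no
Op 5: query eel -> checks bit5=1, bit7=1 (all 1) -> maybe
Op 6: query ape -> checks bit0=0, bit11=0 (has a 0) -> no
Op 7: query yak -> checks bit8=0, bit9=0 (has a 0) -> no
Op 8: query ape -> checks bit0=0, bit11=0 (has a 0) -> no
Query results in order: no no maybe no no no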